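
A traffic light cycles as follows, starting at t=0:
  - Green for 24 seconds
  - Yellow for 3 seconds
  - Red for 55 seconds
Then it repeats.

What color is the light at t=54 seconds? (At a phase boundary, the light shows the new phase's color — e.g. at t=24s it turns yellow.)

Answer: red

Derivation:
Cycle length = 24 + 3 + 55 = 82s
t = 54, phase_t = 54 mod 82 = 54
54 >= 27 → RED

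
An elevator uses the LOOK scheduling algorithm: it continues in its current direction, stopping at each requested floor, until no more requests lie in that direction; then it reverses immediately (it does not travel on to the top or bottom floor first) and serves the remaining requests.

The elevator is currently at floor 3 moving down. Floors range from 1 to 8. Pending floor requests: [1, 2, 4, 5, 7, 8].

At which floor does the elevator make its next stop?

Answer: 2

Derivation:
Current floor: 3, direction: down
Requests above: [4, 5, 7, 8]
Requests below: [1, 2]
Moving down and requests lie below → nearest below is max([1, 2]) = 2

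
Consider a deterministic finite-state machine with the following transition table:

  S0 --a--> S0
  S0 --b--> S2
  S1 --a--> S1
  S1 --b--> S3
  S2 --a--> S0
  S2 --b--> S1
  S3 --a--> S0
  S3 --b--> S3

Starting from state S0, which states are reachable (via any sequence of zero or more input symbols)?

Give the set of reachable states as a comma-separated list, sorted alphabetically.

Answer: S0, S1, S2, S3

Derivation:
BFS from S0:
  visit S0: S0--a-->S0 (seen), S0--b-->S2 (new)
  visit S2: S2--a-->S0 (seen), S2--b-->S1 (new)
  visit S1: S1--a-->S1 (seen), S1--b-->S3 (new)
  visit S3: S3--a-->S0 (seen), S3--b-->S3 (seen)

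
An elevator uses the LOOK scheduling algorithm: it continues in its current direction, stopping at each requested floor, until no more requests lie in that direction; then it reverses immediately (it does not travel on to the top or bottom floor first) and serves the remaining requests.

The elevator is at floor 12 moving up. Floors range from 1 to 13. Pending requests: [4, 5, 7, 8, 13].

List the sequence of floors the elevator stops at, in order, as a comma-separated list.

Answer: 13, 8, 7, 5, 4

Derivation:
Current: 12, moving UP
Serve above first (ascending): [13]
Then reverse, serve below (descending): [8, 7, 5, 4]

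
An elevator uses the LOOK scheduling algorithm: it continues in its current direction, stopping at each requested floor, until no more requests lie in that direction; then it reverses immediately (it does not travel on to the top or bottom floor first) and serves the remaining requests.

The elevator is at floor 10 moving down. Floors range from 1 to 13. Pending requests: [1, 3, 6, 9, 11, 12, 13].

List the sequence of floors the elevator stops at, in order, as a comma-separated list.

Answer: 9, 6, 3, 1, 11, 12, 13

Derivation:
Current: 10, moving DOWN
Serve below first (descending): [9, 6, 3, 1]
Then reverse, serve above (ascending): [11, 12, 13]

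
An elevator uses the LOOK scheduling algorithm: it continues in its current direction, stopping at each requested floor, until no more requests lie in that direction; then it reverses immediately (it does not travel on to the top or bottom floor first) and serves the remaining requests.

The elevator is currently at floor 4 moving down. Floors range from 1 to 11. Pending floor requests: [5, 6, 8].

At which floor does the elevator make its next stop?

Answer: 5

Derivation:
Current floor: 4, direction: down
Requests above: [5, 6, 8]
Requests below: []
Moving down but no requests below → reverse; nearest above is min([5, 6, 8]) = 5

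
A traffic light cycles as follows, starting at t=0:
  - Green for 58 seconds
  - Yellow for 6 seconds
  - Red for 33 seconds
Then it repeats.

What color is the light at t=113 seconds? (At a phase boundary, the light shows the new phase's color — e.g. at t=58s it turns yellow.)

Answer: green

Derivation:
Cycle length = 58 + 6 + 33 = 97s
t = 113, phase_t = 113 mod 97 = 16
16 < 58 (green end) → GREEN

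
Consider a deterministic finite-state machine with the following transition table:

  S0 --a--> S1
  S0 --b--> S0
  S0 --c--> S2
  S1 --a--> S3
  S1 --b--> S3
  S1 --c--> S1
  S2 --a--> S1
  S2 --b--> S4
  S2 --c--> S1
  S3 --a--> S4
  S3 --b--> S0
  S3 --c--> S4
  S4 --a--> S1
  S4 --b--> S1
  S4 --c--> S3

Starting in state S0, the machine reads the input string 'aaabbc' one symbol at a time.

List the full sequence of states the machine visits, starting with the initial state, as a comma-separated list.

Start: S0
  read 'a': S0 --a--> S1
  read 'a': S1 --a--> S3
  read 'a': S3 --a--> S4
  read 'b': S4 --b--> S1
  read 'b': S1 --b--> S3
  read 'c': S3 --c--> S4

Answer: S0, S1, S3, S4, S1, S3, S4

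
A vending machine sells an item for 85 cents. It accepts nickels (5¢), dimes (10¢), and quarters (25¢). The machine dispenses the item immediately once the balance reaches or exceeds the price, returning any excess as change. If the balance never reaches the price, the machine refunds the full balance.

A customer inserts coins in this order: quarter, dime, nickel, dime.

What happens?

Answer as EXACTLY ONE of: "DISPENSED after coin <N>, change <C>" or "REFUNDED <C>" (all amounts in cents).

Price: 85¢
Coin 1 (quarter, 25¢): balance = 25¢
Coin 2 (dime, 10¢): balance = 35¢
Coin 3 (nickel, 5¢): balance = 40¢
Coin 4 (dime, 10¢): balance = 50¢
All coins inserted, balance 50¢ < price 85¢ → REFUND 50¢

Answer: REFUNDED 50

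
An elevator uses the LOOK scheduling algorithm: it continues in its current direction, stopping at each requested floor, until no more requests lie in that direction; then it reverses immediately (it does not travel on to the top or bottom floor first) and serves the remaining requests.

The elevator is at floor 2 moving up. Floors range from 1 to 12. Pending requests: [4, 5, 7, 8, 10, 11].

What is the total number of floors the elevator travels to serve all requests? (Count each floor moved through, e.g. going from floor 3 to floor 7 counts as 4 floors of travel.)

Answer: 9

Derivation:
Start at floor 2 moving up, LOOK stop order: [4, 5, 7, 8, 10, 11]
  2 → 4: |4-2| = 2, total = 2
  4 → 5: |5-4| = 1, total = 3
  5 → 7: |7-5| = 2, total = 5
  7 → 8: |8-7| = 1, total = 6
  8 → 10: |10-8| = 2, total = 8
  10 → 11: |11-10| = 1, total = 9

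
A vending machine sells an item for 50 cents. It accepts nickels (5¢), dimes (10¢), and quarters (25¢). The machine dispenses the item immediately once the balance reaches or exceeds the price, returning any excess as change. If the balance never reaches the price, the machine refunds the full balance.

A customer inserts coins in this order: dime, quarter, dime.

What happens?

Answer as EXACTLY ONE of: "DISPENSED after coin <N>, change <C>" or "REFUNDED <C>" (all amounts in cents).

Answer: REFUNDED 45

Derivation:
Price: 50¢
Coin 1 (dime, 10¢): balance = 10¢
Coin 2 (quarter, 25¢): balance = 35¢
Coin 3 (dime, 10¢): balance = 45¢
All coins inserted, balance 45¢ < price 50¢ → REFUND 45¢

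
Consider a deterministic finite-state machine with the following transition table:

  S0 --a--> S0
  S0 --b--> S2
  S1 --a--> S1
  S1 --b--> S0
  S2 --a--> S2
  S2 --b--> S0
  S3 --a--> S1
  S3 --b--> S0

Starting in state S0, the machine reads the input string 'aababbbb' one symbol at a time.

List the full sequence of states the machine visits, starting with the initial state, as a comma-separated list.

Start: S0
  read 'a': S0 --a--> S0
  read 'a': S0 --a--> S0
  read 'b': S0 --b--> S2
  read 'a': S2 --a--> S2
  read 'b': S2 --b--> S0
  read 'b': S0 --b--> S2
  read 'b': S2 --b--> S0
  read 'b': S0 --b--> S2

Answer: S0, S0, S0, S2, S2, S0, S2, S0, S2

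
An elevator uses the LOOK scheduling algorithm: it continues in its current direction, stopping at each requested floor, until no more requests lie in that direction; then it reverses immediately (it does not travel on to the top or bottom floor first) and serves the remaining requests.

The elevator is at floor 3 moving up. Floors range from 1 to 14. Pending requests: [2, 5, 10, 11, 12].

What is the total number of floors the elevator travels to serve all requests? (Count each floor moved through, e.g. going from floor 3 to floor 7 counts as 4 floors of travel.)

Answer: 19

Derivation:
Start at floor 3 moving up, LOOK stop order: [5, 10, 11, 12, 2]
  3 → 5: |5-3| = 2, total = 2
  5 → 10: |10-5| = 5, total = 7
  10 → 11: |11-10| = 1, total = 8
  11 → 12: |12-11| = 1, total = 9
  12 → 2: |2-12| = 10, total = 19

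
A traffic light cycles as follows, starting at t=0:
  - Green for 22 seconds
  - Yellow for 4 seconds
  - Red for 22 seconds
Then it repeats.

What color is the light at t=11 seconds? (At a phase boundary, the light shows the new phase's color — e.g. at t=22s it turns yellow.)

Cycle length = 22 + 4 + 22 = 48s
t = 11, phase_t = 11 mod 48 = 11
11 < 22 (green end) → GREEN

Answer: green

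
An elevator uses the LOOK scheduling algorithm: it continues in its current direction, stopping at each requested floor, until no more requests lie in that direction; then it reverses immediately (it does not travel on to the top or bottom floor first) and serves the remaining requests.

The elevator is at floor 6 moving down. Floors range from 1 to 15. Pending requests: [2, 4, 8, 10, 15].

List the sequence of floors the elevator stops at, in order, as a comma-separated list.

Current: 6, moving DOWN
Serve below first (descending): [4, 2]
Then reverse, serve above (ascending): [8, 10, 15]

Answer: 4, 2, 8, 10, 15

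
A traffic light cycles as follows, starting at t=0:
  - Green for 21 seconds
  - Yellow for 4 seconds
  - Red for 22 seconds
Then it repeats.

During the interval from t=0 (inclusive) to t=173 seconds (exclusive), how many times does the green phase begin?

Answer: 4

Derivation:
Cycle = 21+4+22 = 47s
green phase starts at t = k*47 + 0 for k=0,1,2,...
Need k*47+0 < 173 → k < 3.681
k ∈ {0, ..., 3} → 4 starts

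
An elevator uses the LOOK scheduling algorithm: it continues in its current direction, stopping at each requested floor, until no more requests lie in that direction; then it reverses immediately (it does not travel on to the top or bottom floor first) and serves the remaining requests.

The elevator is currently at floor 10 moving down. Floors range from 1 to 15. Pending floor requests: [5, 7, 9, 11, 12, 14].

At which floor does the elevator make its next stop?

Answer: 9

Derivation:
Current floor: 10, direction: down
Requests above: [11, 12, 14]
Requests below: [5, 7, 9]
Moving down and requests lie below → nearest below is max([5, 7, 9]) = 9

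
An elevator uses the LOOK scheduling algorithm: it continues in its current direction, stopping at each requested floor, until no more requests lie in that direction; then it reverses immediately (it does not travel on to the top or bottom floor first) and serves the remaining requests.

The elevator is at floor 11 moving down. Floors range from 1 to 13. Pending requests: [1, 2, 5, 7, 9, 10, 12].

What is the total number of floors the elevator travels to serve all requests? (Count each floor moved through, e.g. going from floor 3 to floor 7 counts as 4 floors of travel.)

Answer: 21

Derivation:
Start at floor 11 moving down, LOOK stop order: [10, 9, 7, 5, 2, 1, 12]
  11 → 10: |10-11| = 1, total = 1
  10 → 9: |9-10| = 1, total = 2
  9 → 7: |7-9| = 2, total = 4
  7 → 5: |5-7| = 2, total = 6
  5 → 2: |2-5| = 3, total = 9
  2 → 1: |1-2| = 1, total = 10
  1 → 12: |12-1| = 11, total = 21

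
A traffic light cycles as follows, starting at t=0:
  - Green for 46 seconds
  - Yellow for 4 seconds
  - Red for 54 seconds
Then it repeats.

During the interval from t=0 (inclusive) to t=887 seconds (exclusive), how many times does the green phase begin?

Cycle = 46+4+54 = 104s
green phase starts at t = k*104 + 0 for k=0,1,2,...
Need k*104+0 < 887 → k < 8.529
k ∈ {0, ..., 8} → 9 starts

Answer: 9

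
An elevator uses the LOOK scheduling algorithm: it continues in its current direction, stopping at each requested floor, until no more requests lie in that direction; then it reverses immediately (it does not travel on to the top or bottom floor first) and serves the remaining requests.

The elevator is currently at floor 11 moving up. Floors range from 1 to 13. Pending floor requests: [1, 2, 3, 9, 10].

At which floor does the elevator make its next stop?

Current floor: 11, direction: up
Requests above: []
Requests below: [1, 2, 3, 9, 10]
Moving up but no requests above → reverse; nearest below is max([1, 2, 3, 9, 10]) = 10

Answer: 10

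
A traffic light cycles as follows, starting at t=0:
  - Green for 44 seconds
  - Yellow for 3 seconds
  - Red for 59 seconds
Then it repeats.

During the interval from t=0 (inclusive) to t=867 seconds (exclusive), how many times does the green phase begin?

Answer: 9

Derivation:
Cycle = 44+3+59 = 106s
green phase starts at t = k*106 + 0 for k=0,1,2,...
Need k*106+0 < 867 → k < 8.179
k ∈ {0, ..., 8} → 9 starts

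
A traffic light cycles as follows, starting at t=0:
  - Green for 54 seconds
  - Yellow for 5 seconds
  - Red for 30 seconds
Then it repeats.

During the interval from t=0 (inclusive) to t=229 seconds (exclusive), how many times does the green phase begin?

Cycle = 54+5+30 = 89s
green phase starts at t = k*89 + 0 for k=0,1,2,...
Need k*89+0 < 229 → k < 2.573
k ∈ {0, ..., 2} → 3 starts

Answer: 3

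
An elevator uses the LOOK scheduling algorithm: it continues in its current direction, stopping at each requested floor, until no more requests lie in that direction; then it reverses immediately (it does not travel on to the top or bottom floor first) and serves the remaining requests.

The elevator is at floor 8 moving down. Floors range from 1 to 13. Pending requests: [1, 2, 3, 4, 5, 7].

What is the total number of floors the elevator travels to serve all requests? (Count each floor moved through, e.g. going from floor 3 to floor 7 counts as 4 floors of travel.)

Answer: 7

Derivation:
Start at floor 8 moving down, LOOK stop order: [7, 5, 4, 3, 2, 1]
  8 → 7: |7-8| = 1, total = 1
  7 → 5: |5-7| = 2, total = 3
  5 → 4: |4-5| = 1, total = 4
  4 → 3: |3-4| = 1, total = 5
  3 → 2: |2-3| = 1, total = 6
  2 → 1: |1-2| = 1, total = 7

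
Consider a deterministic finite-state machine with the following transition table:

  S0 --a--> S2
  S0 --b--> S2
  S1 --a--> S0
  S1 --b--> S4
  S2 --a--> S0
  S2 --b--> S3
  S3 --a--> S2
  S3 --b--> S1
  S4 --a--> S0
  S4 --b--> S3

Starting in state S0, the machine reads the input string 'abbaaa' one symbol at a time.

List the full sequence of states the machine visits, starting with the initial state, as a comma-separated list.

Answer: S0, S2, S3, S1, S0, S2, S0

Derivation:
Start: S0
  read 'a': S0 --a--> S2
  read 'b': S2 --b--> S3
  read 'b': S3 --b--> S1
  read 'a': S1 --a--> S0
  read 'a': S0 --a--> S2
  read 'a': S2 --a--> S0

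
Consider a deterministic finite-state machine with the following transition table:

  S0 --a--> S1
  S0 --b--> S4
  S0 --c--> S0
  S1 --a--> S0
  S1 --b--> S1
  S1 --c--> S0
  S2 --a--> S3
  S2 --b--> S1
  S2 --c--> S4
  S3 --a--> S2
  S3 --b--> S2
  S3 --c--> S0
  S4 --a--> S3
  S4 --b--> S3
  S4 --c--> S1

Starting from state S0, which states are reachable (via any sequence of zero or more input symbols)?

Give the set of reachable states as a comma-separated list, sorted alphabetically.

BFS from S0:
  visit S0: S0--a-->S1 (new), S0--b-->S4 (new), S0--c-->S0 (seen)
  visit S1: S1--a-->S0 (seen), S1--b-->S1 (seen), S1--c-->S0 (seen)
  visit S4: S4--a-->S3 (new), S4--b-->S3 (seen), S4--c-->S1 (seen)
  visit S3: S3--a-->S2 (new), S3--b-->S2 (seen), S3--c-->S0 (seen)
  visit S2: S2--a-->S3 (seen), S2--b-->S1 (seen), S2--c-->S4 (seen)

Answer: S0, S1, S2, S3, S4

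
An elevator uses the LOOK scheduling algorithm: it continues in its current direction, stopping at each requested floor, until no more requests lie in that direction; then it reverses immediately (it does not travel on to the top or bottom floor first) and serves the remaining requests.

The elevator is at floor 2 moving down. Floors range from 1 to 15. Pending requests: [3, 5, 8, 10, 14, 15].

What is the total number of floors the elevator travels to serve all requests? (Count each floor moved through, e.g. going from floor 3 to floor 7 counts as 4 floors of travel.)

Answer: 13

Derivation:
Start at floor 2 moving down, LOOK stop order: [3, 5, 8, 10, 14, 15]
  2 → 3: |3-2| = 1, total = 1
  3 → 5: |5-3| = 2, total = 3
  5 → 8: |8-5| = 3, total = 6
  8 → 10: |10-8| = 2, total = 8
  10 → 14: |14-10| = 4, total = 12
  14 → 15: |15-14| = 1, total = 13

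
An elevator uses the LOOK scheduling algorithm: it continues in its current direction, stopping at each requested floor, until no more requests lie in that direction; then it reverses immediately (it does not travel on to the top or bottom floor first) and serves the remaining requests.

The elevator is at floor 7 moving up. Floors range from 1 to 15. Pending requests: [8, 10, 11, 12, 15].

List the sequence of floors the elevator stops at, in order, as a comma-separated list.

Current: 7, moving UP
Serve above first (ascending): [8, 10, 11, 12, 15]
Then reverse, serve below (descending): []

Answer: 8, 10, 11, 12, 15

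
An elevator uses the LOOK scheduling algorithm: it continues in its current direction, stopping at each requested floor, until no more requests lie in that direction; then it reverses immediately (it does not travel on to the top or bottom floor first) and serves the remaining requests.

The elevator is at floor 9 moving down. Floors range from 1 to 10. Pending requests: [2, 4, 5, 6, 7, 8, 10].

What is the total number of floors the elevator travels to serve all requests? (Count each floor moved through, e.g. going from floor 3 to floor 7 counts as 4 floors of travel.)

Start at floor 9 moving down, LOOK stop order: [8, 7, 6, 5, 4, 2, 10]
  9 → 8: |8-9| = 1, total = 1
  8 → 7: |7-8| = 1, total = 2
  7 → 6: |6-7| = 1, total = 3
  6 → 5: |5-6| = 1, total = 4
  5 → 4: |4-5| = 1, total = 5
  4 → 2: |2-4| = 2, total = 7
  2 → 10: |10-2| = 8, total = 15

Answer: 15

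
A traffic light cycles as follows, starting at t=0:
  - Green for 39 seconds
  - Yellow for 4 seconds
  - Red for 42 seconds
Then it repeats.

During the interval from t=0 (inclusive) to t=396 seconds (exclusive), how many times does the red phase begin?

Answer: 5

Derivation:
Cycle = 39+4+42 = 85s
red phase starts at t = k*85 + 43 for k=0,1,2,...
Need k*85+43 < 396 → k < 4.153
k ∈ {0, ..., 4} → 5 starts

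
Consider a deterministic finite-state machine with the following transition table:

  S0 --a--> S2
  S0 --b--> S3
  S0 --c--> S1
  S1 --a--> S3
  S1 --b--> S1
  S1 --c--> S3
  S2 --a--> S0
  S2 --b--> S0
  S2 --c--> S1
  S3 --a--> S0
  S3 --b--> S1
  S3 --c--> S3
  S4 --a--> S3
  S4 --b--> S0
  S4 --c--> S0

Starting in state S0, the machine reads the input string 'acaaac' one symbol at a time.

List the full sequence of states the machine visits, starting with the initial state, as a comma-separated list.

Answer: S0, S2, S1, S3, S0, S2, S1

Derivation:
Start: S0
  read 'a': S0 --a--> S2
  read 'c': S2 --c--> S1
  read 'a': S1 --a--> S3
  read 'a': S3 --a--> S0
  read 'a': S0 --a--> S2
  read 'c': S2 --c--> S1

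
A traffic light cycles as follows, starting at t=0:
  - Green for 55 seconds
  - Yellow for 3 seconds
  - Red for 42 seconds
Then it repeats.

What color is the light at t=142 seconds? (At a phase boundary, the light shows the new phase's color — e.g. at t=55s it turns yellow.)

Answer: green

Derivation:
Cycle length = 55 + 3 + 42 = 100s
t = 142, phase_t = 142 mod 100 = 42
42 < 55 (green end) → GREEN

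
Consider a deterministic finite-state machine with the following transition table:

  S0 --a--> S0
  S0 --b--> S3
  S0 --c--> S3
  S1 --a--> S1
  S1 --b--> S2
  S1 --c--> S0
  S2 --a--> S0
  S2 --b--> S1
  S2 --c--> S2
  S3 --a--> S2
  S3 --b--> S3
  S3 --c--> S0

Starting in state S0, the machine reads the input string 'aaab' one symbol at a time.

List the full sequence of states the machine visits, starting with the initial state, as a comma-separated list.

Start: S0
  read 'a': S0 --a--> S0
  read 'a': S0 --a--> S0
  read 'a': S0 --a--> S0
  read 'b': S0 --b--> S3

Answer: S0, S0, S0, S0, S3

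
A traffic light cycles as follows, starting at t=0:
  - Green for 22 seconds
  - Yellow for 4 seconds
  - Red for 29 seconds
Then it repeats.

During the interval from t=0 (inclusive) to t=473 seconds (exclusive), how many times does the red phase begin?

Cycle = 22+4+29 = 55s
red phase starts at t = k*55 + 26 for k=0,1,2,...
Need k*55+26 < 473 → k < 8.127
k ∈ {0, ..., 8} → 9 starts

Answer: 9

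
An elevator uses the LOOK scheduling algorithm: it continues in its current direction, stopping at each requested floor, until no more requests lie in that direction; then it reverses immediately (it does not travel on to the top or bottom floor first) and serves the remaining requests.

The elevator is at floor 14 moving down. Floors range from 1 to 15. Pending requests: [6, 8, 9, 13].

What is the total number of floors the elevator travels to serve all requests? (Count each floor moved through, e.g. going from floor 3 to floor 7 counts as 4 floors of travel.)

Start at floor 14 moving down, LOOK stop order: [13, 9, 8, 6]
  14 → 13: |13-14| = 1, total = 1
  13 → 9: |9-13| = 4, total = 5
  9 → 8: |8-9| = 1, total = 6
  8 → 6: |6-8| = 2, total = 8

Answer: 8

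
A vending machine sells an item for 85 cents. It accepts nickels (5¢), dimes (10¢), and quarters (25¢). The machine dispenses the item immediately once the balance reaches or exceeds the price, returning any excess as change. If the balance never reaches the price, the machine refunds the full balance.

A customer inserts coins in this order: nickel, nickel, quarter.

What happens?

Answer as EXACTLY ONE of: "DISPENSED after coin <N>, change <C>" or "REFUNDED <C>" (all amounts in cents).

Answer: REFUNDED 35

Derivation:
Price: 85¢
Coin 1 (nickel, 5¢): balance = 5¢
Coin 2 (nickel, 5¢): balance = 10¢
Coin 3 (quarter, 25¢): balance = 35¢
All coins inserted, balance 35¢ < price 85¢ → REFUND 35¢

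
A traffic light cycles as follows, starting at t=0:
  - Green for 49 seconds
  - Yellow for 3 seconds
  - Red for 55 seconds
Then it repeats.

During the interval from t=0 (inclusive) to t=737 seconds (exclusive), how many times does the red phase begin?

Answer: 7

Derivation:
Cycle = 49+3+55 = 107s
red phase starts at t = k*107 + 52 for k=0,1,2,...
Need k*107+52 < 737 → k < 6.402
k ∈ {0, ..., 6} → 7 starts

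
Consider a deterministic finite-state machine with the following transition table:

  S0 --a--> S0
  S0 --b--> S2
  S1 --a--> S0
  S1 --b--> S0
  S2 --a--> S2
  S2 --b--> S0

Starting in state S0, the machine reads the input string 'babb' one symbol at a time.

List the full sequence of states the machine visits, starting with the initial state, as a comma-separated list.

Answer: S0, S2, S2, S0, S2

Derivation:
Start: S0
  read 'b': S0 --b--> S2
  read 'a': S2 --a--> S2
  read 'b': S2 --b--> S0
  read 'b': S0 --b--> S2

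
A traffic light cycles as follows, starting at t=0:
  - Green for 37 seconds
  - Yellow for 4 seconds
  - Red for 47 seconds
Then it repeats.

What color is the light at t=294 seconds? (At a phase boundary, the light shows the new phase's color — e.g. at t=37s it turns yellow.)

Answer: green

Derivation:
Cycle length = 37 + 4 + 47 = 88s
t = 294, phase_t = 294 mod 88 = 30
30 < 37 (green end) → GREEN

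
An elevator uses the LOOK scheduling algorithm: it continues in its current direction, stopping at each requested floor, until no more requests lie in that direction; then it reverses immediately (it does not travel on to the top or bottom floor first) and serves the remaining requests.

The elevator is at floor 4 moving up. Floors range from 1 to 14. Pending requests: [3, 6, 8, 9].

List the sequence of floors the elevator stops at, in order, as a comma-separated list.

Current: 4, moving UP
Serve above first (ascending): [6, 8, 9]
Then reverse, serve below (descending): [3]

Answer: 6, 8, 9, 3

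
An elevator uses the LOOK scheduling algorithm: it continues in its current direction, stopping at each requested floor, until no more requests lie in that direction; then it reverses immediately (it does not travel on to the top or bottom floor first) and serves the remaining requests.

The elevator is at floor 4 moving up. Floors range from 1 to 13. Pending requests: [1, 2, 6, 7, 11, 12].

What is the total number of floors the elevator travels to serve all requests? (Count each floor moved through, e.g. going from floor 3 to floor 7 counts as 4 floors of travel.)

Start at floor 4 moving up, LOOK stop order: [6, 7, 11, 12, 2, 1]
  4 → 6: |6-4| = 2, total = 2
  6 → 7: |7-6| = 1, total = 3
  7 → 11: |11-7| = 4, total = 7
  11 → 12: |12-11| = 1, total = 8
  12 → 2: |2-12| = 10, total = 18
  2 → 1: |1-2| = 1, total = 19

Answer: 19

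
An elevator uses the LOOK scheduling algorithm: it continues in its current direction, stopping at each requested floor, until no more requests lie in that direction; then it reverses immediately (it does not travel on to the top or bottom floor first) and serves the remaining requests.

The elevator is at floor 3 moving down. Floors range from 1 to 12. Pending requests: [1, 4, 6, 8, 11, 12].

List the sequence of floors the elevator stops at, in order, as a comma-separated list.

Current: 3, moving DOWN
Serve below first (descending): [1]
Then reverse, serve above (ascending): [4, 6, 8, 11, 12]

Answer: 1, 4, 6, 8, 11, 12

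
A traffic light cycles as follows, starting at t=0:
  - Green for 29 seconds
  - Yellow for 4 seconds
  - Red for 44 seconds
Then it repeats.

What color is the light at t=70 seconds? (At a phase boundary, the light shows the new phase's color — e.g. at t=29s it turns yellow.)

Answer: red

Derivation:
Cycle length = 29 + 4 + 44 = 77s
t = 70, phase_t = 70 mod 77 = 70
70 >= 33 → RED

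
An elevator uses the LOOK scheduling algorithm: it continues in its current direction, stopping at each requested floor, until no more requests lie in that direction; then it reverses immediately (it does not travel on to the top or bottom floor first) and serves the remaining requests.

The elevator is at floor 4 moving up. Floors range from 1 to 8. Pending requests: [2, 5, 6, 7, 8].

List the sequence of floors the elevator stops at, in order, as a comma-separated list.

Current: 4, moving UP
Serve above first (ascending): [5, 6, 7, 8]
Then reverse, serve below (descending): [2]

Answer: 5, 6, 7, 8, 2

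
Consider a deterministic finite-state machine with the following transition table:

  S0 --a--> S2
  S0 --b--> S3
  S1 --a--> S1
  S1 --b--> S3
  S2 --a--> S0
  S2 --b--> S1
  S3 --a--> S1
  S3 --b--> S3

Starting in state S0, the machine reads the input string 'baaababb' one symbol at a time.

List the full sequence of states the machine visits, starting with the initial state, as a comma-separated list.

Answer: S0, S3, S1, S1, S1, S3, S1, S3, S3

Derivation:
Start: S0
  read 'b': S0 --b--> S3
  read 'a': S3 --a--> S1
  read 'a': S1 --a--> S1
  read 'a': S1 --a--> S1
  read 'b': S1 --b--> S3
  read 'a': S3 --a--> S1
  read 'b': S1 --b--> S3
  read 'b': S3 --b--> S3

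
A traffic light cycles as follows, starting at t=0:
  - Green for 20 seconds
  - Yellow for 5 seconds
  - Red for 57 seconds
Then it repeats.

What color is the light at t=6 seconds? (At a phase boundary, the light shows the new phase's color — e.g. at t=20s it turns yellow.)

Answer: green

Derivation:
Cycle length = 20 + 5 + 57 = 82s
t = 6, phase_t = 6 mod 82 = 6
6 < 20 (green end) → GREEN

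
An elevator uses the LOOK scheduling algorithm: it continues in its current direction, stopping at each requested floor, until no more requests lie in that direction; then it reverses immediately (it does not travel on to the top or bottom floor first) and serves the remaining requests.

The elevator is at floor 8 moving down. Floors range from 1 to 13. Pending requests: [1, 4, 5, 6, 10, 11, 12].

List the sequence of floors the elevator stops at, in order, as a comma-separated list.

Current: 8, moving DOWN
Serve below first (descending): [6, 5, 4, 1]
Then reverse, serve above (ascending): [10, 11, 12]

Answer: 6, 5, 4, 1, 10, 11, 12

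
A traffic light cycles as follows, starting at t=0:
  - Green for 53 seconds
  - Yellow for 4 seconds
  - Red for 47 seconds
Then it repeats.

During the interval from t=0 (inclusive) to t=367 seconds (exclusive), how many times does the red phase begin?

Answer: 3

Derivation:
Cycle = 53+4+47 = 104s
red phase starts at t = k*104 + 57 for k=0,1,2,...
Need k*104+57 < 367 → k < 2.981
k ∈ {0, ..., 2} → 3 starts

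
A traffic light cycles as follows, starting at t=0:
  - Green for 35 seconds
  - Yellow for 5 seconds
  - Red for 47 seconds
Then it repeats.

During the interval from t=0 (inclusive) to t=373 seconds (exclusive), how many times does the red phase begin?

Cycle = 35+5+47 = 87s
red phase starts at t = k*87 + 40 for k=0,1,2,...
Need k*87+40 < 373 → k < 3.828
k ∈ {0, ..., 3} → 4 starts

Answer: 4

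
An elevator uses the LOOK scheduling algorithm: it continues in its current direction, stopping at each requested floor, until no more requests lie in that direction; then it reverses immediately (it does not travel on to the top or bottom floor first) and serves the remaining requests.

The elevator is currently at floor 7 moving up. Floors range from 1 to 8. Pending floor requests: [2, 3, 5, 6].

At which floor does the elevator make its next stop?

Current floor: 7, direction: up
Requests above: []
Requests below: [2, 3, 5, 6]
Moving up but no requests above → reverse; nearest below is max([2, 3, 5, 6]) = 6

Answer: 6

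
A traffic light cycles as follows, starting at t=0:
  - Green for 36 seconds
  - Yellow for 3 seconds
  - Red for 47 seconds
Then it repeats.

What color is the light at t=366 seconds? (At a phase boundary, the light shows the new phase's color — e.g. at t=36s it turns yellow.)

Answer: green

Derivation:
Cycle length = 36 + 3 + 47 = 86s
t = 366, phase_t = 366 mod 86 = 22
22 < 36 (green end) → GREEN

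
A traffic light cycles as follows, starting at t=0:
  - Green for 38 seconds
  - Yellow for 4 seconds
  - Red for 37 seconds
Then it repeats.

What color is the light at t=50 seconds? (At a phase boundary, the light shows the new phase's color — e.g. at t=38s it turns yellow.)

Answer: red

Derivation:
Cycle length = 38 + 4 + 37 = 79s
t = 50, phase_t = 50 mod 79 = 50
50 >= 42 → RED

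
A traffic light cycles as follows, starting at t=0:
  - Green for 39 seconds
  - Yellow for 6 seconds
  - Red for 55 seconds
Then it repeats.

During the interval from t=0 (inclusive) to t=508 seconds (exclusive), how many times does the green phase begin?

Answer: 6

Derivation:
Cycle = 39+6+55 = 100s
green phase starts at t = k*100 + 0 for k=0,1,2,...
Need k*100+0 < 508 → k < 5.080
k ∈ {0, ..., 5} → 6 starts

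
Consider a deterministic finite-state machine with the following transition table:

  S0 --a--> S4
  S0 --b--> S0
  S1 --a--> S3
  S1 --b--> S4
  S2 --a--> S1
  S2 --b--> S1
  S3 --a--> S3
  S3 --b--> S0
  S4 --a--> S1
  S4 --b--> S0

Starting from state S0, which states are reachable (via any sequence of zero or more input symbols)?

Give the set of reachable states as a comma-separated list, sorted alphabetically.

BFS from S0:
  visit S0: S0--a-->S4 (new), S0--b-->S0 (seen)
  visit S4: S4--a-->S1 (new), S4--b-->S0 (seen)
  visit S1: S1--a-->S3 (new), S1--b-->S4 (seen)
  visit S3: S3--a-->S3 (seen), S3--b-->S0 (seen)

Answer: S0, S1, S3, S4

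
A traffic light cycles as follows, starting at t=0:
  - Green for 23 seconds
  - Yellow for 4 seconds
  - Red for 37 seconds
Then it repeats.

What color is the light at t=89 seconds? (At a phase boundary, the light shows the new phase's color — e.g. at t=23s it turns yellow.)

Answer: yellow

Derivation:
Cycle length = 23 + 4 + 37 = 64s
t = 89, phase_t = 89 mod 64 = 25
23 <= 25 < 27 (yellow end) → YELLOW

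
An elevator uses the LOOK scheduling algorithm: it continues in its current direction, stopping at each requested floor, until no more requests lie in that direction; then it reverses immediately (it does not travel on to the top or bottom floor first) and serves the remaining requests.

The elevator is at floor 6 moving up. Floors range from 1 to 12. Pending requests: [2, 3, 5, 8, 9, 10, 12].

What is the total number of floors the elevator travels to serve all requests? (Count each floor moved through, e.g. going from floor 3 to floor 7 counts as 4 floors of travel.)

Answer: 16

Derivation:
Start at floor 6 moving up, LOOK stop order: [8, 9, 10, 12, 5, 3, 2]
  6 → 8: |8-6| = 2, total = 2
  8 → 9: |9-8| = 1, total = 3
  9 → 10: |10-9| = 1, total = 4
  10 → 12: |12-10| = 2, total = 6
  12 → 5: |5-12| = 7, total = 13
  5 → 3: |3-5| = 2, total = 15
  3 → 2: |2-3| = 1, total = 16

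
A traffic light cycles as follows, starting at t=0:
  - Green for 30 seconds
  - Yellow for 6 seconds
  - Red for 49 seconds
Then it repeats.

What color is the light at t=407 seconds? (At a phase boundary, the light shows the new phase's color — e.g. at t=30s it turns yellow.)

Answer: red

Derivation:
Cycle length = 30 + 6 + 49 = 85s
t = 407, phase_t = 407 mod 85 = 67
67 >= 36 → RED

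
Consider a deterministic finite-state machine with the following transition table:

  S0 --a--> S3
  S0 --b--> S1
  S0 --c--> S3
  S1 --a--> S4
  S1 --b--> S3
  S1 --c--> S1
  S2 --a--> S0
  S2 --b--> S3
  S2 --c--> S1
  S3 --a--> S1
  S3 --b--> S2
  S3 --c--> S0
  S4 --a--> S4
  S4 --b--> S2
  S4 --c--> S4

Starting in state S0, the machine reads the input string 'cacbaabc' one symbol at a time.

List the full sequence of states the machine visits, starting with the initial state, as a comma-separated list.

Start: S0
  read 'c': S0 --c--> S3
  read 'a': S3 --a--> S1
  read 'c': S1 --c--> S1
  read 'b': S1 --b--> S3
  read 'a': S3 --a--> S1
  read 'a': S1 --a--> S4
  read 'b': S4 --b--> S2
  read 'c': S2 --c--> S1

Answer: S0, S3, S1, S1, S3, S1, S4, S2, S1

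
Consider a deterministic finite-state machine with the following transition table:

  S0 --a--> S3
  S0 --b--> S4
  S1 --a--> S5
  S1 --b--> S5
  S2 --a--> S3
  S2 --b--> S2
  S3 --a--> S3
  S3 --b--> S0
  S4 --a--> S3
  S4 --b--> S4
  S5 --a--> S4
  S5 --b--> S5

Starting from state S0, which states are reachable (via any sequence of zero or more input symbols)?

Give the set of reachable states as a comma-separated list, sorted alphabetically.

BFS from S0:
  visit S0: S0--a-->S3 (new), S0--b-->S4 (new)
  visit S3: S3--a-->S3 (seen), S3--b-->S0 (seen)
  visit S4: S4--a-->S3 (seen), S4--b-->S4 (seen)

Answer: S0, S3, S4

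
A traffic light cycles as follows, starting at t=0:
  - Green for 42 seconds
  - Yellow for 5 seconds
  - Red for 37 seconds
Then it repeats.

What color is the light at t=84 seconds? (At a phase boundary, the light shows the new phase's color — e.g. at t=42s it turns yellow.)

Cycle length = 42 + 5 + 37 = 84s
t = 84, phase_t = 84 mod 84 = 0
0 < 42 (green end) → GREEN

Answer: green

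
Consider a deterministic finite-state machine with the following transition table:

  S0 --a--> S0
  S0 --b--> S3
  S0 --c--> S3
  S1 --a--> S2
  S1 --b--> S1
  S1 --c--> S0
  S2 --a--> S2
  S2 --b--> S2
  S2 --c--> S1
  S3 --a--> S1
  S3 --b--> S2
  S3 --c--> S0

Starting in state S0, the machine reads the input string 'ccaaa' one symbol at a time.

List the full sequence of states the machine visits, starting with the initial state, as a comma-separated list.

Start: S0
  read 'c': S0 --c--> S3
  read 'c': S3 --c--> S0
  read 'a': S0 --a--> S0
  read 'a': S0 --a--> S0
  read 'a': S0 --a--> S0

Answer: S0, S3, S0, S0, S0, S0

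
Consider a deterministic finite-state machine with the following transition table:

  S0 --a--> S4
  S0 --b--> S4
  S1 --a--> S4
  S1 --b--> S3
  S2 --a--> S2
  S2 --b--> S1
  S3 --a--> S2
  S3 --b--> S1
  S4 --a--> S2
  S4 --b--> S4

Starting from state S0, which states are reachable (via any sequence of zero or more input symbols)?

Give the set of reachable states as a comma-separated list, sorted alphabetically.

BFS from S0:
  visit S0: S0--a-->S4 (new), S0--b-->S4 (seen)
  visit S4: S4--a-->S2 (new), S4--b-->S4 (seen)
  visit S2: S2--a-->S2 (seen), S2--b-->S1 (new)
  visit S1: S1--a-->S4 (seen), S1--b-->S3 (new)
  visit S3: S3--a-->S2 (seen), S3--b-->S1 (seen)

Answer: S0, S1, S2, S3, S4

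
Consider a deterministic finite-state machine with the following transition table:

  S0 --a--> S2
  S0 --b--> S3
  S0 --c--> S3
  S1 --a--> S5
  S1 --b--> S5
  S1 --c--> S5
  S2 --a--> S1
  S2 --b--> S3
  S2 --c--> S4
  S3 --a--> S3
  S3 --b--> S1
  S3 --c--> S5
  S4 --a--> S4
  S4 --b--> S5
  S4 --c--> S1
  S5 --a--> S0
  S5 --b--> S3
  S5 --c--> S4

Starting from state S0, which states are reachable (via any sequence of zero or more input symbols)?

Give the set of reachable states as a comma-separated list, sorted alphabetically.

Answer: S0, S1, S2, S3, S4, S5

Derivation:
BFS from S0:
  visit S0: S0--a-->S2 (new), S0--b-->S3 (new), S0--c-->S3 (seen)
  visit S2: S2--a-->S1 (new), S2--b-->S3 (seen), S2--c-->S4 (new)
  visit S3: S3--a-->S3 (seen), S3--b-->S1 (seen), S3--c-->S5 (new)
  visit S1: S1--a-->S5 (seen), S1--b-->S5 (seen), S1--c-->S5 (seen)
  visit S4: S4--a-->S4 (seen), S4--b-->S5 (seen), S4--c-->S1 (seen)
  visit S5: S5--a-->S0 (seen), S5--b-->S3 (seen), S5--c-->S4 (seen)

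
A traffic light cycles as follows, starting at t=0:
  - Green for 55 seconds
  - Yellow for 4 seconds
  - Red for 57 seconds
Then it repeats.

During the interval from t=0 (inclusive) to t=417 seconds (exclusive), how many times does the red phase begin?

Cycle = 55+4+57 = 116s
red phase starts at t = k*116 + 59 for k=0,1,2,...
Need k*116+59 < 417 → k < 3.086
k ∈ {0, ..., 3} → 4 starts

Answer: 4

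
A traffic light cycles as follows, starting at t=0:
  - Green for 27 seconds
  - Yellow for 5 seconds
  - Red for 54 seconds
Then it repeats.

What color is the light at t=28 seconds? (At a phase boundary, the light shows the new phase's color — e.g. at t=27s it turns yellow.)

Answer: yellow

Derivation:
Cycle length = 27 + 5 + 54 = 86s
t = 28, phase_t = 28 mod 86 = 28
27 <= 28 < 32 (yellow end) → YELLOW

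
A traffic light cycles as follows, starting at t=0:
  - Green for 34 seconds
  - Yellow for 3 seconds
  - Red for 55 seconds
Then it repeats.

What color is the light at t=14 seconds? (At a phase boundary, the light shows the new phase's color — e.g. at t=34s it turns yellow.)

Cycle length = 34 + 3 + 55 = 92s
t = 14, phase_t = 14 mod 92 = 14
14 < 34 (green end) → GREEN

Answer: green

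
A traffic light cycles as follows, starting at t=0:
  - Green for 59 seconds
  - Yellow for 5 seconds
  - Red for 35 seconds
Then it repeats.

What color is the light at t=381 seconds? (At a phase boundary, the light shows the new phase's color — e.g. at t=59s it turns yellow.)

Cycle length = 59 + 5 + 35 = 99s
t = 381, phase_t = 381 mod 99 = 84
84 >= 64 → RED

Answer: red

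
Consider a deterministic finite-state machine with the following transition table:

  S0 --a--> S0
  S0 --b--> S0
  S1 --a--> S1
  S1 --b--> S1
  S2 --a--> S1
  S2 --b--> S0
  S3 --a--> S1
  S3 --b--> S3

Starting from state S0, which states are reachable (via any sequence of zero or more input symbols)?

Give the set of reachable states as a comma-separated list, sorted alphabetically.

BFS from S0:
  visit S0: S0--a-->S0 (seen), S0--b-->S0 (seen)

Answer: S0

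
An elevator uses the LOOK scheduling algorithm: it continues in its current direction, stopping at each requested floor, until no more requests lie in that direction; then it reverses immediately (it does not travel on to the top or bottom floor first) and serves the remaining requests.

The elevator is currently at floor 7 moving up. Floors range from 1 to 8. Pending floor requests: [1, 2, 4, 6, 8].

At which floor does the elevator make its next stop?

Answer: 8

Derivation:
Current floor: 7, direction: up
Requests above: [8]
Requests below: [1, 2, 4, 6]
Moving up and requests lie above → nearest above is min([8]) = 8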